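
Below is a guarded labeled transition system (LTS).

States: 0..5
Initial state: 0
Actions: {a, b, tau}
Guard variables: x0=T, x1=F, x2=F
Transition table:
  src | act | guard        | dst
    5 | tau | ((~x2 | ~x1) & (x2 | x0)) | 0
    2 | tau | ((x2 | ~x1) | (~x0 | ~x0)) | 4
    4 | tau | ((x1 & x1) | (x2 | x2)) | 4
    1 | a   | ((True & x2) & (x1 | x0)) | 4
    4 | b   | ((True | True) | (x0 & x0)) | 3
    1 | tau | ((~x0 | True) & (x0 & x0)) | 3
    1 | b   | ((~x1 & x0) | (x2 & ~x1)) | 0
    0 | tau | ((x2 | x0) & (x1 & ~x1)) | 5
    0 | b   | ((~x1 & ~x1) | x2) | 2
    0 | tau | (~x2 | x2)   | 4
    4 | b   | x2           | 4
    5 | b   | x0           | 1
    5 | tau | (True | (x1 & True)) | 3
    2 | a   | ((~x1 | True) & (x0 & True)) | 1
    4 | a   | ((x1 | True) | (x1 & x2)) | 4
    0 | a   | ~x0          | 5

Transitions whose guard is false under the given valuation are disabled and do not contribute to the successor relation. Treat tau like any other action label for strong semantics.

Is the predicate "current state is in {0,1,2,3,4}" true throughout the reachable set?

Answer: INVARIANT HOLDS

Trace:
Safe = {0,1,2,3,4}
R = {0,1,2,3,4}
  0: safe
  1: safe
  2: safe
  3: safe
  4: safe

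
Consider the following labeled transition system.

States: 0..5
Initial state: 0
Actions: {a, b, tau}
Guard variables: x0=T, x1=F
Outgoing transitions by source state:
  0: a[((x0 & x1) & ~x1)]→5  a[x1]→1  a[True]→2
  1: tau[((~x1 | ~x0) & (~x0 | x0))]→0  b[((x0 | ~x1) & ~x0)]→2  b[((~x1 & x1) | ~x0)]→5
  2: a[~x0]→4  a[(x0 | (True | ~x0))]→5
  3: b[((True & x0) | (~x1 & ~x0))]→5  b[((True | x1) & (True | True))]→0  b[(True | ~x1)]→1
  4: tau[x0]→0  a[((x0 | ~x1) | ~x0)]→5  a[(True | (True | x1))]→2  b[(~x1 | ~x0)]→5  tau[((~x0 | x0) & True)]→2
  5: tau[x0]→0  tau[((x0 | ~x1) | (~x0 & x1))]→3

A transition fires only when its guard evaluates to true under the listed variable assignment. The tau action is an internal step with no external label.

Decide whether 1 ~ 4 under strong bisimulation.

Compute ~ classes (split until stable):
  π0 = {{0,1,2,3,4,5}}
  π1 = {{0,2},{1,5},{3},{4}}
  π2 = {{0},{1},{2},{3},{4},{5}}
Fixed point at round 3; 6 class(es).
class of 1: {1}; class of 4: {4}

Answer: NOT BISIMILAR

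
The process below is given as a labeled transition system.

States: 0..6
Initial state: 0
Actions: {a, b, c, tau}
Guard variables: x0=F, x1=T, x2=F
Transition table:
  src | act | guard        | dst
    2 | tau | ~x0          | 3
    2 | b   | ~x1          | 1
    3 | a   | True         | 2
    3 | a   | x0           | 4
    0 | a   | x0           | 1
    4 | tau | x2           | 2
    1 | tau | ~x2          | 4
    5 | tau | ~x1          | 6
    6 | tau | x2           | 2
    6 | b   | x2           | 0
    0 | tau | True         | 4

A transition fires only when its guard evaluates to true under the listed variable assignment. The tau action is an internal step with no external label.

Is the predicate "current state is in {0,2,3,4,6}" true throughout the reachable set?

Allowed set {0,2,3,4,6}
Reach set: {0,4}
  0: ✓
  4: ✓

Answer: INVARIANT HOLDS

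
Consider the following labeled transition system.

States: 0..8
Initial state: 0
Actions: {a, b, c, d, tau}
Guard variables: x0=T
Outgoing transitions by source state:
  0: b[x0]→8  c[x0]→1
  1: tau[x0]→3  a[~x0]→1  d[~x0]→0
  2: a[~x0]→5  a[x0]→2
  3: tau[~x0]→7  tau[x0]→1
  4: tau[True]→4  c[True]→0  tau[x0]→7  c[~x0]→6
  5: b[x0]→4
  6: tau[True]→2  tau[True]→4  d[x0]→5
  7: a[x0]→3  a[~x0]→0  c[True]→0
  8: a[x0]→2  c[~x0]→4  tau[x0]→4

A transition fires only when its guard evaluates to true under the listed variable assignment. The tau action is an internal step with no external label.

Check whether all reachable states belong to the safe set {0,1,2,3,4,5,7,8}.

Answer: INVARIANT HOLDS

Trace:
Safe = {0,1,2,3,4,5,7,8}
Reachable = {0,1,2,3,4,7,8}
  0: ✓
  1: ✓
  2: ✓
  3: ✓
  4: ✓
  7: ✓
  8: ✓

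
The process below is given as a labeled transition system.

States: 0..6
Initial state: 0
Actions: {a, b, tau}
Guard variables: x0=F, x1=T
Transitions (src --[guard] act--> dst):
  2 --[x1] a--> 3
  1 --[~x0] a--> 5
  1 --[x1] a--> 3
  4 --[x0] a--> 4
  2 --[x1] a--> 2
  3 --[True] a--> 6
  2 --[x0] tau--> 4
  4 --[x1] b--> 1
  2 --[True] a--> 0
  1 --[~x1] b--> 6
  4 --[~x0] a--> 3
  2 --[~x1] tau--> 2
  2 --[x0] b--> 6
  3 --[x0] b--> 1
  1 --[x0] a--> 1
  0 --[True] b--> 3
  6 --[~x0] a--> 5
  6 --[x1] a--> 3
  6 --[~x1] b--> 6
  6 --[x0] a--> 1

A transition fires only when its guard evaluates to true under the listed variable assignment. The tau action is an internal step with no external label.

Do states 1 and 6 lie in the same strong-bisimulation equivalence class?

Bisimulation quotient by refinement:
  π0 = {{0,1,2,3,4,5,6}}
  π1 = {{0},{1,2,3,6},{4},{5}}
  π2 = {{0},{1,6},{2},{3},{4},{5}}
6 equivalence class(es) (converged in 3)
[1]={1,6}  [6]={1,6}

Answer: BISIMILAR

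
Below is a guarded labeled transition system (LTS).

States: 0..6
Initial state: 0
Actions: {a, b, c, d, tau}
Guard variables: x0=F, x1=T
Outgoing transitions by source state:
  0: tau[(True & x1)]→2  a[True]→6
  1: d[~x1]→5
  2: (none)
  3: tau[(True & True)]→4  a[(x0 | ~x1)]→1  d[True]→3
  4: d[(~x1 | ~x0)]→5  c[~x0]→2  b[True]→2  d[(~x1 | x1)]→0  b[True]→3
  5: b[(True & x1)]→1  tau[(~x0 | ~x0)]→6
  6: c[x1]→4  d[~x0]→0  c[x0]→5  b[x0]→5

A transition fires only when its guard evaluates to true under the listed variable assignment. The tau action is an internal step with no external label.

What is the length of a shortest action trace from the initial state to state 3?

Answer: 3

Trace:
Layered search for 3:
  Layer 0: {0}
  Layer 1: {2,6}
  Layer 2: {4}
  Layer 3: {3,5}
3 enters at depth 3; path a·c·b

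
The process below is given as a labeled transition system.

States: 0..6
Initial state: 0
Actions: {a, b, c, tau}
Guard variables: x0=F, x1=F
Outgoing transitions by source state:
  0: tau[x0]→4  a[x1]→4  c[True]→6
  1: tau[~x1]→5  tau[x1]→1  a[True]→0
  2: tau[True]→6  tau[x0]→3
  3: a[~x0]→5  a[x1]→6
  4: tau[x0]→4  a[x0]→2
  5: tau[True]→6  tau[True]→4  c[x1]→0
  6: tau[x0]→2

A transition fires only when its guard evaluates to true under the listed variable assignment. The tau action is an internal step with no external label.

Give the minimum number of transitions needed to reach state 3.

Layered search for 3:
  L0 = {0}
  L1 = {6}
3 never appears.

Answer: UNREACHABLE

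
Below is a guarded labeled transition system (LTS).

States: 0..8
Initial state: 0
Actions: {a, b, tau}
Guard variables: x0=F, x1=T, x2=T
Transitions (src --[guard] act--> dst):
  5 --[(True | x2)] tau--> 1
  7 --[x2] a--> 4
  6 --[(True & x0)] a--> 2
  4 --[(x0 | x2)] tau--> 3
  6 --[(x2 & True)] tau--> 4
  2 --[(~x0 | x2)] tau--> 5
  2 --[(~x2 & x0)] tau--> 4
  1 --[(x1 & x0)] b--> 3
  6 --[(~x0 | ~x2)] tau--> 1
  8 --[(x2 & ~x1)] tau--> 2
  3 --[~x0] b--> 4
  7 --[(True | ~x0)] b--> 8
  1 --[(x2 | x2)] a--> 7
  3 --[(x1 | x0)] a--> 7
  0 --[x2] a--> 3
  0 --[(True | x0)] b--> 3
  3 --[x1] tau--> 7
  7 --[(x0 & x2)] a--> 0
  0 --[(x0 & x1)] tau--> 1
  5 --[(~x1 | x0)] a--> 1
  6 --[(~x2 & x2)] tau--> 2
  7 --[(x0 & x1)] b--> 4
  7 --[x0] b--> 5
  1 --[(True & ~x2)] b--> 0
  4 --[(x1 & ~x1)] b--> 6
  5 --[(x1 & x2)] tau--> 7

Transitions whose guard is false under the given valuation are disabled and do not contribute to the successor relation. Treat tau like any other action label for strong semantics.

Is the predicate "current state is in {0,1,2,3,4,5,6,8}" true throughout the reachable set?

Safe = {0,1,2,3,4,5,6,8}
R = {0,3,4,7,8}
  0: safe
  3: safe
  4: safe
  7: VIOLATES
  8: safe
reach 7 via a·a — violates

Answer: INVARIANT VIOLATED at state 7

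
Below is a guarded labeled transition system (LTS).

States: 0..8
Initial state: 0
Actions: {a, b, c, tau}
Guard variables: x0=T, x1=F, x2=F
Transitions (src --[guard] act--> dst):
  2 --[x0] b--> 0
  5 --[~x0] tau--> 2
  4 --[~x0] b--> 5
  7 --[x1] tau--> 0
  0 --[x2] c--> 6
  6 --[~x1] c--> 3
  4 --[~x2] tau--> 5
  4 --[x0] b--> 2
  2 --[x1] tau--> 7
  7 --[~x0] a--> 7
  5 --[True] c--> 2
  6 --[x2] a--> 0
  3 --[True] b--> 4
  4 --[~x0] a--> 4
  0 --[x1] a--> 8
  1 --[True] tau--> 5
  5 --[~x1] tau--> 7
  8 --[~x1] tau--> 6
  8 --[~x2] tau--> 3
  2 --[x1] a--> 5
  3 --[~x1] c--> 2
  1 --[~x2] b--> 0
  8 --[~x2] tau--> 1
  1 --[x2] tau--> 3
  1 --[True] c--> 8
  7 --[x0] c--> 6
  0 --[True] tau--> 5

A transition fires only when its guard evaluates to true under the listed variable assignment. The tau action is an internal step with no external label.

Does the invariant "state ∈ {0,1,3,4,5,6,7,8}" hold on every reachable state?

Answer: INVARIANT VIOLATED at state 2

Trace:
Safe = {0,1,3,4,5,6,7,8}
R = {0,2,3,4,5,6,7}
  0: ok
  2: outside
  3: ok
  4: ok
  5: ok
  6: ok
  7: ok
witness against invariant: tau·c → 2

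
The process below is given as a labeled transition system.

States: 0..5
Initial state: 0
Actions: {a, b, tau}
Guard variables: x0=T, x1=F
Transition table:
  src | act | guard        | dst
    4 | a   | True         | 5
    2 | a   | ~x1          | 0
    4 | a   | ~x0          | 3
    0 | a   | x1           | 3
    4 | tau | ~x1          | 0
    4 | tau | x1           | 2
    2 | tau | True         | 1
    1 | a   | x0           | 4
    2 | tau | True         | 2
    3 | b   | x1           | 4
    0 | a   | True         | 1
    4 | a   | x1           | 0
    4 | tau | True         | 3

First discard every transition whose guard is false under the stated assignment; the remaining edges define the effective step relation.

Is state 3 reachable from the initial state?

Answer: REACHABLE

Trace:
Guard filter leaves 8 enabled edge(s).
Layer 0: {0}
Layer 1: {1}  now seen {0,1}
Layer 2: {4}  now seen {0,1,4}
Layer 3: {3,5}  now seen {0,1,3,4,5}
Reach set: {0,1,3,4,5}
trace reaching 3: a·a·tau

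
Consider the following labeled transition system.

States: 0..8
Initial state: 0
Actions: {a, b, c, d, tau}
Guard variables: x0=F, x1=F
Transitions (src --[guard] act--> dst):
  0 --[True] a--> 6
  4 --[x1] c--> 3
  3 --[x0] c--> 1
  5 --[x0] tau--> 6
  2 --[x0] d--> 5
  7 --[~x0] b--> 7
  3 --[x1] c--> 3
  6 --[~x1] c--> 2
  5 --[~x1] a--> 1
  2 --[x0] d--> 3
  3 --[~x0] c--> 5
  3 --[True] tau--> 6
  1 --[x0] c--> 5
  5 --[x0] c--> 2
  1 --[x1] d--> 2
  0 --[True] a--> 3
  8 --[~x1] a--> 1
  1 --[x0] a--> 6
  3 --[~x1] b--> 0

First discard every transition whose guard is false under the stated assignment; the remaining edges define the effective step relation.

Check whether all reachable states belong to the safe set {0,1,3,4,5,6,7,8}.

Inv-set: {0,1,3,4,5,6,7,8}
R = {0,1,2,3,5,6}
  0: safe
  1: safe
  2: VIOLATES
  3: safe
  5: safe
  6: safe
witness against invariant: a·c → 2

Answer: INVARIANT VIOLATED at state 2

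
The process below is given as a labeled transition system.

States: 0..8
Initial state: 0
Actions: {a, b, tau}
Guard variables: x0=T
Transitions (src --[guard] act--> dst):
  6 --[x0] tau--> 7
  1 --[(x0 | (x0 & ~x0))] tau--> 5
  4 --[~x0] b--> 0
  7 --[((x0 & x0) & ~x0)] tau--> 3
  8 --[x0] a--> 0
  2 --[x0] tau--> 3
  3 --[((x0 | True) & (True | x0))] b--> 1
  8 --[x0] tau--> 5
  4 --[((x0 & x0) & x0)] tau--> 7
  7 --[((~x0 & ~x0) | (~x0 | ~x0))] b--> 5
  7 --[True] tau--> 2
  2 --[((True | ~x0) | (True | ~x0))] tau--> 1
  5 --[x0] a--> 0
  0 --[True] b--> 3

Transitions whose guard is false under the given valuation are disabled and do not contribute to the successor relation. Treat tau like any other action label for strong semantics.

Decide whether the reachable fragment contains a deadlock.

Reach set: {0,1,3,5}
  0: b→3  [1 exit(s)]
  1: tau→5  [1 exit(s)]
  3: b→1  [1 exit(s)]
  5: a→0  [1 exit(s)]

Answer: DEADLOCK-FREE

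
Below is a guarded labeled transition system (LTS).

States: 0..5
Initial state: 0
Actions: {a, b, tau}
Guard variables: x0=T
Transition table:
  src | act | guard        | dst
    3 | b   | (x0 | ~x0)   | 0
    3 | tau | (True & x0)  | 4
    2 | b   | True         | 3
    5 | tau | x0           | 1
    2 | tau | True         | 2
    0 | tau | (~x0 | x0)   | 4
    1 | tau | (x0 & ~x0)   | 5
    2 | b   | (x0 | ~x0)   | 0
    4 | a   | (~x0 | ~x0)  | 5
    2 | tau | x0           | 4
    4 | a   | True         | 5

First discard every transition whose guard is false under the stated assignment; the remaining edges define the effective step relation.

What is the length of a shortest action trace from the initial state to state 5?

Answer: 2

Trace:
Layered search for 5:
  Layer 0: {0}
  Layer 1: {4}
  Layer 2: {5}
depth(5)=2, e.g. tau·a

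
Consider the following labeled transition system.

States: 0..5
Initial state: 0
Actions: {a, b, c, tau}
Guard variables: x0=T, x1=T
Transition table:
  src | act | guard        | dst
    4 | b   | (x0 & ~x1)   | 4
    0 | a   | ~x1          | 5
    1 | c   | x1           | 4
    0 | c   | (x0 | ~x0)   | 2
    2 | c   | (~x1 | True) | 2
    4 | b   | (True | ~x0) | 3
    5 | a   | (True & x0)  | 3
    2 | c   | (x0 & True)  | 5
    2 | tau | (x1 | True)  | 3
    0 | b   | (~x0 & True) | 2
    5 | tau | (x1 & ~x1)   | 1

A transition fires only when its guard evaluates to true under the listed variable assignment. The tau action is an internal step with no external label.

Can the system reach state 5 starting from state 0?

Guard filter leaves 7 enabled edge(s).
depth 0: {0}
depth 1: {2}  now seen {0,2}
depth 2: {3,5}  now seen {0,2,3,5}
Reach set: {0,2,3,5}
witness 5: c·c

Answer: REACHABLE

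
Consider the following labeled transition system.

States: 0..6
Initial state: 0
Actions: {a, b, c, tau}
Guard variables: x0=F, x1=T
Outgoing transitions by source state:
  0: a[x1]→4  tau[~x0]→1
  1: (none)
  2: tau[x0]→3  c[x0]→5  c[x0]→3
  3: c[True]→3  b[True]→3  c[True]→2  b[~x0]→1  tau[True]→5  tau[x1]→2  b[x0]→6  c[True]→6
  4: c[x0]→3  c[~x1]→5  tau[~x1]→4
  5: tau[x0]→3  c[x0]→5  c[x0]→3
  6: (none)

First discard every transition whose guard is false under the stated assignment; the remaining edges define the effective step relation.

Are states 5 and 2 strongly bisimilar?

Answer: BISIMILAR

Analysis:
Refine partition for ~:
  P[0] = {{0,1,2,3,4,5,6}}
  P[1] = {{0},{1,2,4,5,6},{3}}
3 equivalence class(es) (converged in 2)
[5]={1,2,4,5,6}  [2]={1,2,4,5,6}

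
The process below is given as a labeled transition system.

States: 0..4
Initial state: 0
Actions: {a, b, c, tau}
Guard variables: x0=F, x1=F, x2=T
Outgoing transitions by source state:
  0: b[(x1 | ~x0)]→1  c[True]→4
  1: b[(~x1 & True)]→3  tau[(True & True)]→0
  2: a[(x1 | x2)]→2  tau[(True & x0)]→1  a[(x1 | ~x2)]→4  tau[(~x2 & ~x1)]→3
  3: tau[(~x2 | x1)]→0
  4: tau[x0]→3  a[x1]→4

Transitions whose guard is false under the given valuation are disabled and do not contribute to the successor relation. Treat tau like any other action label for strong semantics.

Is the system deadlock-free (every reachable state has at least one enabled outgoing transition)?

Reach set: {0,1,3,4}
  0: b→1  c→4  [2 exit(s)]
  1: b→3  tau→0  [2 exit(s)]
  3: ∅  [deadlock]
  4: ∅  [deadlock]
trace reaching 3: b·b

Answer: DEADLOCK at state 3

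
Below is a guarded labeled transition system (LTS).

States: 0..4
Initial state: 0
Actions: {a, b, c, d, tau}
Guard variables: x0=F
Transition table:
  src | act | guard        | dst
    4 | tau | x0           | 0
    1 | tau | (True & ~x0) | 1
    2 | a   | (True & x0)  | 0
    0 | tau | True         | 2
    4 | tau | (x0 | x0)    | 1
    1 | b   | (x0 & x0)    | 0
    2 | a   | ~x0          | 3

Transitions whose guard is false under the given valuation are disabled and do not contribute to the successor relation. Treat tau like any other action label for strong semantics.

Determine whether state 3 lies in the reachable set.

3 transition(s) survive guard evaluation.
Layer 0: {0}
Layer 1: {2}  now seen {0,2}
Layer 2: {3}  now seen {0,2,3}
Reachable = {0,2,3}
witness 3: tau·a

Answer: REACHABLE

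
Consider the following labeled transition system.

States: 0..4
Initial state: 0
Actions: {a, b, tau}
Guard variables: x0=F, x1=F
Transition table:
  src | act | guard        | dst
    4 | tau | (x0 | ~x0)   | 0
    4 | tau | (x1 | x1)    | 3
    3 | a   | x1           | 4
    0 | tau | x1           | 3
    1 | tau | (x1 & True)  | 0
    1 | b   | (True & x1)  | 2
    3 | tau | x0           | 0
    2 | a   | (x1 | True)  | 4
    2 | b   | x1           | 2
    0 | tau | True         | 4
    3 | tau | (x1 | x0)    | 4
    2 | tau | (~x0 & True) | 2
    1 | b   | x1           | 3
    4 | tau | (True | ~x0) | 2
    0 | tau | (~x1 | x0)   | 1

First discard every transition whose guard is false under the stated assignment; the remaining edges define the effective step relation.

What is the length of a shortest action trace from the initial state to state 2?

Answer: 2

Trace:
Layered search for 2:
  depth 0: {0}
  depth 1: {1,4}
  depth 2: {2}
2 enters at depth 2; path tau·tau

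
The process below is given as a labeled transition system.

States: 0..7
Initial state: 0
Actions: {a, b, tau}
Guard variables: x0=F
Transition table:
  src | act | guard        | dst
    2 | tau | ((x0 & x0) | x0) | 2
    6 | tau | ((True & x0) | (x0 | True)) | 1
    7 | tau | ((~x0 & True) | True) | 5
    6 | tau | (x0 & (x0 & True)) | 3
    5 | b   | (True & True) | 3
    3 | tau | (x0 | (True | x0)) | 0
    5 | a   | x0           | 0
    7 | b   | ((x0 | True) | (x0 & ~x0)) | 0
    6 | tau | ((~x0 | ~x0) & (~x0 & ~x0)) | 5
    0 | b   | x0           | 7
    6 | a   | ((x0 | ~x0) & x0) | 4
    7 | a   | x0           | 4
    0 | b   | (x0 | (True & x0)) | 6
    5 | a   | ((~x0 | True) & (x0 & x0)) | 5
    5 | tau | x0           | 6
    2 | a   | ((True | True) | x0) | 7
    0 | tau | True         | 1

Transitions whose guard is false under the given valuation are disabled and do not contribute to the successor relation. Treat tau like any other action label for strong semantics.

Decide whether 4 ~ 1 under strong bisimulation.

Refine partition for ~:
  P[0] = {{0,1,2,3,4,5,6,7}}
  P[1] = {{0,3,6},{1,4},{2},{5},{7}}
  P[2] = {{0},{1,4},{2},{3},{5},{6},{7}}
Fixed point at round 3; 7 class(es).
4∈{1,4}, 1∈{1,4}

Answer: BISIMILAR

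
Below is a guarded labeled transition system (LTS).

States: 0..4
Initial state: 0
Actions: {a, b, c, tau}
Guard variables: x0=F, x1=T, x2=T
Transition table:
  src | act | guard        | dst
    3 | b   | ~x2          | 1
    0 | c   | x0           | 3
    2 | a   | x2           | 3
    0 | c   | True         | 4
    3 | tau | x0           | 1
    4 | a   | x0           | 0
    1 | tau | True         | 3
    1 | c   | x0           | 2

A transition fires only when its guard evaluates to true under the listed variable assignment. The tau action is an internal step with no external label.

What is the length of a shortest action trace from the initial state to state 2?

Breadth-first toward 2:
  L0 = {0}
  L1 = {4}
2 never appears.

Answer: UNREACHABLE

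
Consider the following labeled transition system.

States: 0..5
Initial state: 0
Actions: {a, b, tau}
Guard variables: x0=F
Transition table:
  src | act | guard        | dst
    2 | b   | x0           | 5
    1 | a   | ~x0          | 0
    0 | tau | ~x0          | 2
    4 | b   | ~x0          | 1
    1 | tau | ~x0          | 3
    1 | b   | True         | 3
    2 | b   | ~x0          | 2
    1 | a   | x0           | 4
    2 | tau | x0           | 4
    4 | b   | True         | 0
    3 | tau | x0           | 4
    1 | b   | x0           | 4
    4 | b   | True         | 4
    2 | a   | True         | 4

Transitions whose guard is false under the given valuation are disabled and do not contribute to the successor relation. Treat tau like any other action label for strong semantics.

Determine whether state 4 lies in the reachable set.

Answer: REACHABLE

Working:
9 transition(s) survive guard evaluation.
L0 = {0}
L1 = {2}  cumulative {0,2}
L2 = {4}  cumulative {0,2,4}
L3 = {1}  cumulative {0,1,2,4}
L4 = {3}  cumulative {0,1,2,3,4}
Reach set: {0,1,2,3,4}
Path to 4: tau·a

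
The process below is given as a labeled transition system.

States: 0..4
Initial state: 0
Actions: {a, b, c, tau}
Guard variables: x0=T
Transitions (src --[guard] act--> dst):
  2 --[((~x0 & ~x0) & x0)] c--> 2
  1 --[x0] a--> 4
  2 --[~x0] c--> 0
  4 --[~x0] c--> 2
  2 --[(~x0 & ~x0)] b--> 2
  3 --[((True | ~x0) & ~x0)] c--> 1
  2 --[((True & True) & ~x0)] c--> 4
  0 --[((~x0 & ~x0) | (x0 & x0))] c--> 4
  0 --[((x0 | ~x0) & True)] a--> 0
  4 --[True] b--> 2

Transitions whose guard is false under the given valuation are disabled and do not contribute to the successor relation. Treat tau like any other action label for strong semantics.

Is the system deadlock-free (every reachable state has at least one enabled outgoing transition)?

Answer: DEADLOCK at state 2

Working:
Reachable = {0,2,4}
  0: a→0  c→4  [2 exit(s)]
  2: ∅  [deadlock]
  4: b→2  [1 exit(s)]
trace reaching 2: c·b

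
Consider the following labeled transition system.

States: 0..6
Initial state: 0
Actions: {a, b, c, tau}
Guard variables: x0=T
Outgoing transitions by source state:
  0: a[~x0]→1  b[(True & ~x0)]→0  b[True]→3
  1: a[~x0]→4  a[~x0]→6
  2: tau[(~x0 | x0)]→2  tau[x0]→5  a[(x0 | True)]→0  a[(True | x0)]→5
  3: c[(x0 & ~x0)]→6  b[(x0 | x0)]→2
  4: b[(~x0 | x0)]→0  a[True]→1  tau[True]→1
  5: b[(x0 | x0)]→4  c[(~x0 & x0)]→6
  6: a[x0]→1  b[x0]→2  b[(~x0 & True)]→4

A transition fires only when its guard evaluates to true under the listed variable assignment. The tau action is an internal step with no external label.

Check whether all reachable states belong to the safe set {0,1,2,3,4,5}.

Safe = {0,1,2,3,4,5}
Reach set: {0,1,2,3,4,5}
  0: ✓
  1: ✓
  2: ✓
  3: ✓
  4: ✓
  5: ✓

Answer: INVARIANT HOLDS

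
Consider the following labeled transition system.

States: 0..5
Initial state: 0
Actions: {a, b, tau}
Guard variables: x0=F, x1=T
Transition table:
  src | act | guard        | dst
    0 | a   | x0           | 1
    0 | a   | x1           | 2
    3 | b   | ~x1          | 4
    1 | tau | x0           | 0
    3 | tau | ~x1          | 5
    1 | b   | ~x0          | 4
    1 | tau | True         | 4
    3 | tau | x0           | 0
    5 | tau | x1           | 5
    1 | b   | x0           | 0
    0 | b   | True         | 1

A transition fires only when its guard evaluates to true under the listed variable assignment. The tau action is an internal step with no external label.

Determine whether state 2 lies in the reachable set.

Answer: REACHABLE

Working:
After dropping false guards: 5 live edges.
L0 = {0}
L1 = {1,2}  cumulative {0,1,2}
L2 = {4}  cumulative {0,1,2,4}
Reachable = {0,1,2,4}
Path to 2: a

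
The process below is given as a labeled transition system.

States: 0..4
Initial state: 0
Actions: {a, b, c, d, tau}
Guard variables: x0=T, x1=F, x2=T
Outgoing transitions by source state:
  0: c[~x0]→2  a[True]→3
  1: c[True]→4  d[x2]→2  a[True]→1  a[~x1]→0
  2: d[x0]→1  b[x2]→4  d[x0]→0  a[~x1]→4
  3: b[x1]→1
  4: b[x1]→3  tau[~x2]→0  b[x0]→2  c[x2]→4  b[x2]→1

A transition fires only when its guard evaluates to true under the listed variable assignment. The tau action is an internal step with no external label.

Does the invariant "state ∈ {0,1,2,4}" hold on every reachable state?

Safe = {0,1,2,4}
Reach set: {0,3}
  0: ok
  3: VIOLATES
reach 3 via a — violates

Answer: INVARIANT VIOLATED at state 3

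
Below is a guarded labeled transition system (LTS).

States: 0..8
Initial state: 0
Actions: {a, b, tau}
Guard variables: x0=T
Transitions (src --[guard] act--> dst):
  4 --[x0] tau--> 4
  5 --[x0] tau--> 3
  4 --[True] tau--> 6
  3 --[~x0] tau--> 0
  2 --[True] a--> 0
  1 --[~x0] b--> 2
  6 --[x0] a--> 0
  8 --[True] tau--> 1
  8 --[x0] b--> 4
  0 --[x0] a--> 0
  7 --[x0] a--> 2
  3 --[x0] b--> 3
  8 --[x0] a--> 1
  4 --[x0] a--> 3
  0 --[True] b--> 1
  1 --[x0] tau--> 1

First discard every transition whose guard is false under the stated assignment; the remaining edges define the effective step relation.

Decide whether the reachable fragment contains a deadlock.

Answer: DEADLOCK-FREE

Analysis:
Reachable = {0,1}
  0: a→0  b→1  [2 exit(s)]
  1: tau→1  [1 exit(s)]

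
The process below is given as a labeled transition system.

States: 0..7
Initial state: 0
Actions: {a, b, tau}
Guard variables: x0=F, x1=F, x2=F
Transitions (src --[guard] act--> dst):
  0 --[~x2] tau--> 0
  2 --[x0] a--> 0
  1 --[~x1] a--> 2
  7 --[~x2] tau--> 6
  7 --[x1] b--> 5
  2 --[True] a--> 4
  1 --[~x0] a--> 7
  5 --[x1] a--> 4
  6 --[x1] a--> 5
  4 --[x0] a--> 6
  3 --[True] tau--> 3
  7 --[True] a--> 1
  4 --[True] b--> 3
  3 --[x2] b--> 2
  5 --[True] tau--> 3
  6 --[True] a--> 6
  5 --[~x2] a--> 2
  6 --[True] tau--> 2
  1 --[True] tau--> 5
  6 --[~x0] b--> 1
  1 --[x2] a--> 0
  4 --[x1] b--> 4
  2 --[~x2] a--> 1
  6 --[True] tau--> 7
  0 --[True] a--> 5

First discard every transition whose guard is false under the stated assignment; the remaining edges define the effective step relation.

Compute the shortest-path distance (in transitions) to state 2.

Layered search for 2:
  Layer 0: {0}
  Layer 1: {5}
  Layer 2: {2,3}
first hit 2 at d=2 via a·a

Answer: 2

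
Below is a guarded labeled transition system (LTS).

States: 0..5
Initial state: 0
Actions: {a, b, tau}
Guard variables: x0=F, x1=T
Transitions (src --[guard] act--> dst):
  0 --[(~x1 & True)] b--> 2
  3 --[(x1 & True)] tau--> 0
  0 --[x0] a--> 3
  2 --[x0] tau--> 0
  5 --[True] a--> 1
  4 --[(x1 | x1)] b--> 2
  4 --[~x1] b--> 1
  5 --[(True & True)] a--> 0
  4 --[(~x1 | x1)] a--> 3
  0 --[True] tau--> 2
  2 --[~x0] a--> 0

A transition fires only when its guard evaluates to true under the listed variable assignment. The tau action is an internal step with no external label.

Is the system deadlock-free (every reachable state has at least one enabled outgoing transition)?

Answer: DEADLOCK-FREE

Analysis:
Reachable = {0,2}
  0: tau→2  [1 out]
  2: a→0  [1 out]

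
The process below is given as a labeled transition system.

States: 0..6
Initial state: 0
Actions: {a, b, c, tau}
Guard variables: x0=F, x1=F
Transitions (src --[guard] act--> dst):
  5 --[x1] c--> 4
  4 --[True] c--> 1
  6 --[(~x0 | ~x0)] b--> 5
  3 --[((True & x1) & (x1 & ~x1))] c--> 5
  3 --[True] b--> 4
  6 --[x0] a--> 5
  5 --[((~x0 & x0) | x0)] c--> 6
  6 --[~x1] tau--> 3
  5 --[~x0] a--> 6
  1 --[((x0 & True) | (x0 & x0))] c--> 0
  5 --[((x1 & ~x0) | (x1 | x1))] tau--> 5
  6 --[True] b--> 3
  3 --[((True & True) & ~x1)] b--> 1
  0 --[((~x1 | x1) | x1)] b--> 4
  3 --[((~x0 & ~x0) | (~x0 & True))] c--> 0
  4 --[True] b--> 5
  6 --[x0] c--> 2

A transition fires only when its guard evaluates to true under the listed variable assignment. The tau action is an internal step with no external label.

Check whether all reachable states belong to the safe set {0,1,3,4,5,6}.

Safe = {0,1,3,4,5,6}
R = {0,1,3,4,5,6}
  0: ✓
  1: ✓
  3: ✓
  4: ✓
  5: ✓
  6: ✓

Answer: INVARIANT HOLDS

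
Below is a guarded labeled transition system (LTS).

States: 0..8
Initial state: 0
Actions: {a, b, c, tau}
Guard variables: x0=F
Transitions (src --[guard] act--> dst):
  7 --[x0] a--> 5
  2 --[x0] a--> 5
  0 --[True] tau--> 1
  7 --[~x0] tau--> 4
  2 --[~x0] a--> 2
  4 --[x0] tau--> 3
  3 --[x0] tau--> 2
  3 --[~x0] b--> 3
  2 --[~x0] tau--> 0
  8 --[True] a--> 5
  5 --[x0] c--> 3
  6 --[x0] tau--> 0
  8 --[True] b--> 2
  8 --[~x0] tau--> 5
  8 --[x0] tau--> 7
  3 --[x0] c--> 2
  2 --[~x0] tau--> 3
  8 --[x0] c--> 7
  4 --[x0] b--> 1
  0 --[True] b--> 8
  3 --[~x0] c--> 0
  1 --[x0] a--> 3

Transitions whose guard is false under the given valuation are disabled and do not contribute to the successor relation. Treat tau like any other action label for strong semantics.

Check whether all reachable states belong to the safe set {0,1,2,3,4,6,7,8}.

Answer: INVARIANT VIOLATED at state 5

Analysis:
Safe = {0,1,2,3,4,6,7,8}
Reach set: {0,1,2,3,5,8}
  0: ✓
  1: ✓
  2: ✓
  3: ✓
  5: outside
  8: ✓
counterexample path to 5: b·a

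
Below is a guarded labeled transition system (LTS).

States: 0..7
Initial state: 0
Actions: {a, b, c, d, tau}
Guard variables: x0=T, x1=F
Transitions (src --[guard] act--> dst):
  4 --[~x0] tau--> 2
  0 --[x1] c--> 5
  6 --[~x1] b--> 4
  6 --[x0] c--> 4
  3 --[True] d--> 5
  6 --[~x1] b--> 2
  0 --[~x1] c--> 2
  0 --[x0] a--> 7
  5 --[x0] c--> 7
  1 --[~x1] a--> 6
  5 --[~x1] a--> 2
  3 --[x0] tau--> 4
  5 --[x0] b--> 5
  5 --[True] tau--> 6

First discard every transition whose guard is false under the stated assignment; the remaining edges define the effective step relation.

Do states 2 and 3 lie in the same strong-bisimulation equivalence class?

Answer: NOT BISIMILAR

Trace:
Refine partition for ~:
  π0 = {{0,1,2,3,4,5,6,7}}
  π1 = {{0},{1},{2,4,7},{3},{5},{6}}
6 equivalence class(es) (converged in 2)
class of 2: {2,4,7}; class of 3: {3}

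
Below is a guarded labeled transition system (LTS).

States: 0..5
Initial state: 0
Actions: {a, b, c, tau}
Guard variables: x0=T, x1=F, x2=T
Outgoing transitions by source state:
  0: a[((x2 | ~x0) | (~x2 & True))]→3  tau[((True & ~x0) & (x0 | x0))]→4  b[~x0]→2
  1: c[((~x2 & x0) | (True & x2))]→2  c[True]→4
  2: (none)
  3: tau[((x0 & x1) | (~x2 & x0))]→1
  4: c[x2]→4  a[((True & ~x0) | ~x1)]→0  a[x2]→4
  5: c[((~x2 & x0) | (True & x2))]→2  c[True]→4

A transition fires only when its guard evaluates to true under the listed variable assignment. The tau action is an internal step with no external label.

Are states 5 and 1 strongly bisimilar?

Answer: BISIMILAR

Analysis:
Bisimulation quotient by refinement:
  π0 = {{0,1,2,3,4,5}}
  π1 = {{0},{1,5},{2,3},{4}}
4 equivalence class(es) (converged in 2)
[5]={1,5}  [1]={1,5}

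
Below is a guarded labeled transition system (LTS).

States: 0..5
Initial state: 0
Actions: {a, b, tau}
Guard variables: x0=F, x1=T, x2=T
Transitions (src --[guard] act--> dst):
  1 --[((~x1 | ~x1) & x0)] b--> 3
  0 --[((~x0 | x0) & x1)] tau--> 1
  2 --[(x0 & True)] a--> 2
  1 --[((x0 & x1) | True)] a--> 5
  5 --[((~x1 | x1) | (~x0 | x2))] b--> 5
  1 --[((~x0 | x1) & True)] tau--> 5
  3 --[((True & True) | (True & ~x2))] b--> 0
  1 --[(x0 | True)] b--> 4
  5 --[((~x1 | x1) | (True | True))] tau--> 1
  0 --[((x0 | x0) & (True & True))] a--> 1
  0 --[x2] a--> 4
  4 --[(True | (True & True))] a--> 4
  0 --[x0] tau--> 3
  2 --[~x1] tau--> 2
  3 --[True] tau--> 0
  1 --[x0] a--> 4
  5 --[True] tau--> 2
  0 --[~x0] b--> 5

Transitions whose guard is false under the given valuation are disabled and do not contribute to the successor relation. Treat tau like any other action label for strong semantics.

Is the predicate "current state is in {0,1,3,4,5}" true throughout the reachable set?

Answer: INVARIANT VIOLATED at state 2

Trace:
Safe = {0,1,3,4,5}
Reach set: {0,1,2,4,5}
  0: ok
  1: ok
  2: ✗ unsafe
  4: ok
  5: ok
counterexample path to 2: b·tau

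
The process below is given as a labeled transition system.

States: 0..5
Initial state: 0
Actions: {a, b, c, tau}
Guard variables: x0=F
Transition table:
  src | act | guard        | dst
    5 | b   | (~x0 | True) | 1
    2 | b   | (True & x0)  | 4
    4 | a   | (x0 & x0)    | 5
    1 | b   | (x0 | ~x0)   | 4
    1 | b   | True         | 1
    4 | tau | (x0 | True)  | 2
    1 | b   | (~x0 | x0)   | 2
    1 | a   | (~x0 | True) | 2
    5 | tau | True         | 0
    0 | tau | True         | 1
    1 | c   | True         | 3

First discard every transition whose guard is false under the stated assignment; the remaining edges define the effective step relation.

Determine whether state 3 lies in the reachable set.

Answer: REACHABLE

Working:
9 transition(s) survive guard evaluation.
Layer 0: {0}
Layer 1: {1}  total {0,1}
Layer 2: {2,3,4}  total {0,1,2,3,4}
Reach set: {0,1,2,3,4}
Path to 3: tau·c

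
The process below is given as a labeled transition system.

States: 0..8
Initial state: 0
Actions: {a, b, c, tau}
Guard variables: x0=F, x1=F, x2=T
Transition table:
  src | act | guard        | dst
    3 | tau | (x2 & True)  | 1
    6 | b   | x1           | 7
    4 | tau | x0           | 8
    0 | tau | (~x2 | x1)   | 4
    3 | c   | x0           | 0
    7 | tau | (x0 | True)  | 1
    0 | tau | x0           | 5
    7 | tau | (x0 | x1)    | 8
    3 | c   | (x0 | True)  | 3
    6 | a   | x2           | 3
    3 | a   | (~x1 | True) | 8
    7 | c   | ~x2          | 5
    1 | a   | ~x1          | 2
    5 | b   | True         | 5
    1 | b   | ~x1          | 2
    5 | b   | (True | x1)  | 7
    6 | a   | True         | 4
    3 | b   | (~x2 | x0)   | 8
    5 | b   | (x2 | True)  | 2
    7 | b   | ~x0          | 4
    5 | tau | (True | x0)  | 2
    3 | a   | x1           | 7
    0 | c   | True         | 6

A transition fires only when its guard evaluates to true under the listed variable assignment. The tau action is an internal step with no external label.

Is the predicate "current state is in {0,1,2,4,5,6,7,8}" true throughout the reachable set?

Answer: INVARIANT VIOLATED at state 3

Trace:
Safe = {0,1,2,4,5,6,7,8}
R = {0,1,2,3,4,6,8}
  0: safe
  1: safe
  2: safe
  3: ✗ unsafe
  4: safe
  6: safe
  8: safe
witness against invariant: c·a → 3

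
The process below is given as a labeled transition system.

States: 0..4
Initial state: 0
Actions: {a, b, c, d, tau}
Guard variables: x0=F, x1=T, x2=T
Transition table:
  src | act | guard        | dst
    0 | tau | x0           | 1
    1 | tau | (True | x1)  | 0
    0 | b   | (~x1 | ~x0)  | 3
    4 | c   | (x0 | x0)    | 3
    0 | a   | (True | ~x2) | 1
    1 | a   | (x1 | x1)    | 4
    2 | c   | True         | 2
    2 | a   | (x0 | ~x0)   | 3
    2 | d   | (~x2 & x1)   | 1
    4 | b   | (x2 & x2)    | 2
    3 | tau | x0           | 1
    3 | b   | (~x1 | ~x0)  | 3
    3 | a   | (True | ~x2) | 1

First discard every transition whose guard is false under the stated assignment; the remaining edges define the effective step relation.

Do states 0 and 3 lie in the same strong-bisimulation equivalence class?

Bisimulation quotient by refinement:
  π0 = {{0,1,2,3,4}}
  π1 = {{0,3},{1},{2},{4}}
Fixed point at round 2; 4 class(es).
class of 0: {0,3}; class of 3: {0,3}

Answer: BISIMILAR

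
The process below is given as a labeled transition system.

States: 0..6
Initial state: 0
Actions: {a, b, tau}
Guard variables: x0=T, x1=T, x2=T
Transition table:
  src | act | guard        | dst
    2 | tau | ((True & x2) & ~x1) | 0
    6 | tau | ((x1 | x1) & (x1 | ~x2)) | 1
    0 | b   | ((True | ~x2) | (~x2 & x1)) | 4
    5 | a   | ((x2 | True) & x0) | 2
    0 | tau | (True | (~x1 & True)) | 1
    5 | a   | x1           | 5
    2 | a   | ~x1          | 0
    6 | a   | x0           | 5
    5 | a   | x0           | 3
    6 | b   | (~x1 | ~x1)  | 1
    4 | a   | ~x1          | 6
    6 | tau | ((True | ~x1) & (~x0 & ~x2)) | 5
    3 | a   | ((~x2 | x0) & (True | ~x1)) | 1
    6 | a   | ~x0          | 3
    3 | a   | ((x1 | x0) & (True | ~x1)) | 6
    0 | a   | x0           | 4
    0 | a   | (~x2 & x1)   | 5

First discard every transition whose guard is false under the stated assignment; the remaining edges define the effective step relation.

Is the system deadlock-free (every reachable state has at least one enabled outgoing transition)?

Answer: DEADLOCK at state 1

Analysis:
Reach set: {0,1,4}
  0: a→4  b→4  tau→1  [deg 3]
  1: ∅  [deadlock]
  4: ∅  [deadlock]
witness 1: tau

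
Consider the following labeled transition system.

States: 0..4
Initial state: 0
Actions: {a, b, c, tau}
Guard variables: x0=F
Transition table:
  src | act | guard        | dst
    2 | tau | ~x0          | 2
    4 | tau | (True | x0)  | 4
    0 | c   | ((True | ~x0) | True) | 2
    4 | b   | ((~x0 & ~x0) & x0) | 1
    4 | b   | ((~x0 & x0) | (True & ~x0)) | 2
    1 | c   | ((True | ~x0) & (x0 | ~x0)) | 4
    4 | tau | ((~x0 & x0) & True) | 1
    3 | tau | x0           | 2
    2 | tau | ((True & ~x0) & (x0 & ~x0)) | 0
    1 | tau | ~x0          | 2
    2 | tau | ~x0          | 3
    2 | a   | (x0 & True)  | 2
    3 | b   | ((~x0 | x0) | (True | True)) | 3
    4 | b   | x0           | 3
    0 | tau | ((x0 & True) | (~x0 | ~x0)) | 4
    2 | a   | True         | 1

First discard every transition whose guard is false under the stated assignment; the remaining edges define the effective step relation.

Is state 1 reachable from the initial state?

Guard filter leaves 10 enabled edge(s).
L0 = {0}
L1 = {2,4}  now seen {0,2,4}
L2 = {1,3}  now seen {0,1,2,3,4}
Reachable = {0,1,2,3,4}
witness 1: c·a

Answer: REACHABLE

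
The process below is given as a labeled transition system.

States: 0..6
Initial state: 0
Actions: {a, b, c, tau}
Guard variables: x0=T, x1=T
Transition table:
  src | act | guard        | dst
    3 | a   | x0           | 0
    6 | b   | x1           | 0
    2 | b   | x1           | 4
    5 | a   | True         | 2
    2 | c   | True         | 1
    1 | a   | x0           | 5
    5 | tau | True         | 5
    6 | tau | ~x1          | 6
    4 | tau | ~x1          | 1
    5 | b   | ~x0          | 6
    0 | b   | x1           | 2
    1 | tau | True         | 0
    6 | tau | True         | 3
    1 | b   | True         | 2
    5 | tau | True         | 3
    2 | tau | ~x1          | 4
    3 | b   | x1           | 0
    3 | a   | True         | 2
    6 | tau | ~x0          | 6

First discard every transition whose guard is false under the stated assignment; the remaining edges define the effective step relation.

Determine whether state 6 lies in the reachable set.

Answer: UNREACHABLE

Trace:
Guard filter leaves 14 enabled edge(s).
Layer 0: {0}
Layer 1: {2}  now seen {0,2}
Layer 2: {1,4}  now seen {0,1,2,4}
Layer 3: {5}  now seen {0,1,2,4,5}
Layer 4: {3}  now seen {0,1,2,3,4,5}
R = {0,1,2,3,4,5}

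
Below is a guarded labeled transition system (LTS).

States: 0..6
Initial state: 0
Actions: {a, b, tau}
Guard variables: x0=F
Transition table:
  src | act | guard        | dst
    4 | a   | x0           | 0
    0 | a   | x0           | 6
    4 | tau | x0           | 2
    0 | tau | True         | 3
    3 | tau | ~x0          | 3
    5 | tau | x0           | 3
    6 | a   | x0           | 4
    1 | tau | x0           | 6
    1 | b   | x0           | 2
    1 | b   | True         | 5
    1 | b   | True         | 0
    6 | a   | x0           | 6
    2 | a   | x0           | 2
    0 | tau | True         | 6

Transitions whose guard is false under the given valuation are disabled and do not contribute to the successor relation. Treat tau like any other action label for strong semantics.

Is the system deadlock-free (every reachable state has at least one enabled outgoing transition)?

R = {0,3,6}
  0: tau→3  tau→6  [2 out]
  3: tau→3  [1 out]
  6: ∅  [deadlock]
Path to 6: tau

Answer: DEADLOCK at state 6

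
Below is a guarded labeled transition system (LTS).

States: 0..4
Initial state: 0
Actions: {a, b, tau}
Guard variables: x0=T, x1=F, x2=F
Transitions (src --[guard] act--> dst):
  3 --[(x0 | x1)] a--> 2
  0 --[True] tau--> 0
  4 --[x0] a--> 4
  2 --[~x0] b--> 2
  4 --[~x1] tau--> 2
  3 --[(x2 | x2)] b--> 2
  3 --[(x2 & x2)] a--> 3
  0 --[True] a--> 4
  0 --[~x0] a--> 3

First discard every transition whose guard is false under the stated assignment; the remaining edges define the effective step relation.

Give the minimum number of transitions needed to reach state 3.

Answer: UNREACHABLE

Working:
Breadth-first toward 3:
  Layer 0: {0}
  Layer 1: {4}
  Layer 2: {2}
3 never appears.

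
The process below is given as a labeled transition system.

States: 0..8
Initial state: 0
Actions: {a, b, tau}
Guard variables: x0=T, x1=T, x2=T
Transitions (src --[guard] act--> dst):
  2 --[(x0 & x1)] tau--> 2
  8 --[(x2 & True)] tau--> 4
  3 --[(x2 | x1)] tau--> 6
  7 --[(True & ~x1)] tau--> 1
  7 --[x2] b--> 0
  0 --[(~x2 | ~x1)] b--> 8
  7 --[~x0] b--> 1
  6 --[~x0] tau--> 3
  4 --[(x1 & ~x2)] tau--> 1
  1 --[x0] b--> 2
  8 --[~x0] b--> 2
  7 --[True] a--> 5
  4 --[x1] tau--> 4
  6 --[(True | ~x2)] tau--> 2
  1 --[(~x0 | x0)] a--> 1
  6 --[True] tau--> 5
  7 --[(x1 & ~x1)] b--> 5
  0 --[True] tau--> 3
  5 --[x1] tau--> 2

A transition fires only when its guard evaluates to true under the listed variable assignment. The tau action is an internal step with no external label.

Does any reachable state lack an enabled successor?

Reach set: {0,2,3,5,6}
  0: tau→3  [deg 1]
  2: tau→2  [deg 1]
  3: tau→6  [deg 1]
  5: tau→2  [deg 1]
  6: tau→2  tau→5  [deg 2]

Answer: DEADLOCK-FREE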